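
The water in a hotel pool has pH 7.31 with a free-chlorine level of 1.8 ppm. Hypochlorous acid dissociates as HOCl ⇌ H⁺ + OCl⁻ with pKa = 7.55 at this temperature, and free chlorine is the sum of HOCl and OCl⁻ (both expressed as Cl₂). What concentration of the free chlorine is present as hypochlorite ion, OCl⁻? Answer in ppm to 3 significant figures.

0.657 ppm

[OCl⁻]/[HOCl] = 10^(pH − pKa) = 10^(7.31 − 7.55) = 10^-0.24 = 0.5754.
Fraction as HOCl = 1 / (1 + 0.5754) = 0.6347.
OCl⁻ = (1 − 0.6347) × 1.8 ppm = 0.6575 ppm.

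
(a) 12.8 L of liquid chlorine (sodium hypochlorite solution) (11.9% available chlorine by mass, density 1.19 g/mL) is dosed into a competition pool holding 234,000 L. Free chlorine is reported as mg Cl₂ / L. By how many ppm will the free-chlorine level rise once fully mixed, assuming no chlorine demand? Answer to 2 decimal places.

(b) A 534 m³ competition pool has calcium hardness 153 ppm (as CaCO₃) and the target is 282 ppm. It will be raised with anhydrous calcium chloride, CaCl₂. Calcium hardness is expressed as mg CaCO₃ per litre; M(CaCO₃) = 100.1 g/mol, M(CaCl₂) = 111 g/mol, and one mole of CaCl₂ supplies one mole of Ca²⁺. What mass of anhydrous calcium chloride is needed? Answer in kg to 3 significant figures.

(a) Mass of solution: 12.8 L × 1000 mL/L × 1.19 g/mL = 15,230 g.
(a) Available chlorine delivered: 15,230 g × 0.119 = 1813 g as Cl₂.
(a) Concentration rise: 1813 g / 234,000 L = 7.746 mg/L = 7.75 ppm.

(b) Volume: 534 m³ = 534,000 L.
(b) Hardness to add: (282 − 153) = 129 mg/L as CaCO₃ × 534,000 L = 68,890 g as CaCO₃.
(b) Moles of Ca²⁺ (1 mol Ca²⁺ ≡ 1 mol CaCO₃): 68,890 / 100.1 g/mol = 688.2 mol.
(b) Mass of CaCl₂: 688.2 × 111 = 76,390 g.

(a) 7.75 ppm; (b) 76.4 kg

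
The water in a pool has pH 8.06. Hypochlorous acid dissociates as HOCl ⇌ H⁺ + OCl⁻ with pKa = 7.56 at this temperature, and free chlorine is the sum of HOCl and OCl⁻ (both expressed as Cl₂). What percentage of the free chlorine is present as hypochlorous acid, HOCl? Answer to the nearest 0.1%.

[OCl⁻]/[HOCl] = 10^(pH − pKa) = 10^(8.06 − 7.56) = 10^0.50 = 3.162.
Fraction as HOCl = 1 / (1 + 3.162) = 0.2403.

24.0%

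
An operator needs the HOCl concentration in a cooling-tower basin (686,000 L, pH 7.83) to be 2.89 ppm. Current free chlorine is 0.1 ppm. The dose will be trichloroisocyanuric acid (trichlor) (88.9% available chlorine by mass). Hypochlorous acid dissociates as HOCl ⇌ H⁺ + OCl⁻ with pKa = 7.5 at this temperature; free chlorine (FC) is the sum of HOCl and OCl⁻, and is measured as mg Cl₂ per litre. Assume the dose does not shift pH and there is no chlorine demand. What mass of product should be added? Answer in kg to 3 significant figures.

[OCl⁻]/[HOCl] = 10^(pH − pKa) = 10^(7.83 − 7.5) = 2.138; fraction as HOCl = 1/(1 + 2.138) = 0.3187.
Free chlorine required for 2.89 ppm HOCl: 2.89 / 0.3187 = 9.069 ppm.
FC to add: 9.069 − 0.1 = 8.969 mg/L as Cl₂.
Cl₂ equivalent: 8.969 mg/L × 686,000 L = 6153 g.
Product at 88.9% available Cl: 6153 / 0.889 = 6921 g.

6.92 kg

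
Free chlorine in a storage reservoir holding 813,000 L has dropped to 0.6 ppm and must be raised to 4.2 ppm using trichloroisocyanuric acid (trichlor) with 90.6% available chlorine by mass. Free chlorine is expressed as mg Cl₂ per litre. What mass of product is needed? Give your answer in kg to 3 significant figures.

Chlorine deficit: 4.2 − 0.6 = 3.6 ppm = 3.6 mg/L as Cl₂.
Cl₂ equivalent needed: 3.6 mg/L × 813,000 L = 2,927,000 mg = 2927 g.
Product at 90.6% available chlorine: 2927 / 0.906 = 3230 g.

3.23 kg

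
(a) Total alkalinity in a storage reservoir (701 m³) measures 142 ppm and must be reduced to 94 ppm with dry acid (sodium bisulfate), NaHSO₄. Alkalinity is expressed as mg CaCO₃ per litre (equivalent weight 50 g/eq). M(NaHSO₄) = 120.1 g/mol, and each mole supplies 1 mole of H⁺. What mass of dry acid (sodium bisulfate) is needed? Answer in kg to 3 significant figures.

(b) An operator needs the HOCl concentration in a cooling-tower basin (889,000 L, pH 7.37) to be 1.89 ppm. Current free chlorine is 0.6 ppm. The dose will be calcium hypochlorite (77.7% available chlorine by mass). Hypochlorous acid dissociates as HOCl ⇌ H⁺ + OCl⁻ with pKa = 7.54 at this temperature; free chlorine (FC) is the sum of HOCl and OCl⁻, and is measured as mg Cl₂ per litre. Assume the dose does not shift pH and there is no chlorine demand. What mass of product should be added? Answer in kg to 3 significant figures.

(a) 80.8 kg; (b) 2.94 kg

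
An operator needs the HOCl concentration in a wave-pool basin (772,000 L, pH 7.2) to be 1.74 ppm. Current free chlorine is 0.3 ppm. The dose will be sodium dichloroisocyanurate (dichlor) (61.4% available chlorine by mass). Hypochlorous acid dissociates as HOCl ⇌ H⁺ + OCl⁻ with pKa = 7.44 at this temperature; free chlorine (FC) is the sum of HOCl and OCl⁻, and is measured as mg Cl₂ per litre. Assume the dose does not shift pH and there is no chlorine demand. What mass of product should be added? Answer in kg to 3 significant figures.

3.07 kg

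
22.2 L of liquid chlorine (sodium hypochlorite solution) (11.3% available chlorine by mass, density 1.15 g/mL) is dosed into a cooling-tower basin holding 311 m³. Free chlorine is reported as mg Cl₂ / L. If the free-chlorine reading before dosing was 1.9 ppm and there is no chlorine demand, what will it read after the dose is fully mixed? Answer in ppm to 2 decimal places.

11.18 ppm

Volume: 311 m³ = 311,000 L.
Mass of solution: 22.2 L × 1000 mL/L × 1.15 g/mL = 25,530 g.
Available chlorine delivered: 25,530 g × 0.113 = 2885 g as Cl₂.
Concentration rise: 2885 g / 311,000 L = 9.276 mg/L = 9.28 ppm.
Final FC: 1.9 + 9.28 = 11.18 ppm.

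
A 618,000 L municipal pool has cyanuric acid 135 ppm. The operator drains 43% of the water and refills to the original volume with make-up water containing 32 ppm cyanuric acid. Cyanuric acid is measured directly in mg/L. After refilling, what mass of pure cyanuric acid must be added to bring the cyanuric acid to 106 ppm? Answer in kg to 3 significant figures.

9.45 kg

After draining 43% and refilling: 135 × 0.57 + 32 × 0.43 = 90.71 ppm.
Deficit to target: 106 − 90.71 = 15.29 mg/L.
Mass: 15.29 mg/L × 618,000 L = 9449 g cyanuric acid.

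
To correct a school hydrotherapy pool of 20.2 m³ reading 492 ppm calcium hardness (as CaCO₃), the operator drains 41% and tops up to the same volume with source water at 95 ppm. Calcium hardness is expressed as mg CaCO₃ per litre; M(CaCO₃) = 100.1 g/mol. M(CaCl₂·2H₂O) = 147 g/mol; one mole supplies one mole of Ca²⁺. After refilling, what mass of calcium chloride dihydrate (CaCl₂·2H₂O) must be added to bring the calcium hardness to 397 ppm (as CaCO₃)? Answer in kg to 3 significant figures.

Volume: 20.2 m³ = 20,200 L.
After draining 41% and refilling: 492 × 0.59 + 95 × 0.41 = 329.23 ppm.
Deficit to target: 397 − 329.23 = 67.77 mg/L.
As CaCO₃: 67.77 mg/L × 20,200 L = 1369 g; ÷ 100.1 = 13.68 mol Ca²⁺.
Mass: 13.68 × 147 = 2010 g.

2.01 kg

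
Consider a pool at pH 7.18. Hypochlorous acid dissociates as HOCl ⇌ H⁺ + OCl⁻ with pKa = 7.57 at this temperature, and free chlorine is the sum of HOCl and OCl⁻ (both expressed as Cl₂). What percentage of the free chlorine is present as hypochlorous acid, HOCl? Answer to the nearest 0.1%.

[OCl⁻]/[HOCl] = 10^(pH − pKa) = 10^(7.18 − 7.57) = 10^-0.39 = 0.4074.
Fraction as HOCl = 1 / (1 + 0.4074) = 0.7105.

71.1%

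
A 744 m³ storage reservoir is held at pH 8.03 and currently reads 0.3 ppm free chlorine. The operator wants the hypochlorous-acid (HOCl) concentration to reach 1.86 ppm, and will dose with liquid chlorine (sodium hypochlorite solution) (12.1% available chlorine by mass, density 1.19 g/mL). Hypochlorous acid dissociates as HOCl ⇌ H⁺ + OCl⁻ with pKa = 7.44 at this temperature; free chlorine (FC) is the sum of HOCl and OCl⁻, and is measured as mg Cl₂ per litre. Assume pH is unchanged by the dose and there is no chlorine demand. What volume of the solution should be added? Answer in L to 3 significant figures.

Volume: 744 m³ = 744,000 L.
[OCl⁻]/[HOCl] = 10^(pH − pKa) = 10^(8.03 − 7.44) = 3.89; fraction as HOCl = 1/(1 + 3.89) = 0.2045.
Free chlorine required for 1.86 ppm HOCl: 1.86 / 0.2045 = 9.096 ppm.
FC to add: 9.096 − 0.3 = 8.796 mg/L as Cl₂.
Cl₂ equivalent: 8.796 mg/L × 744,000 L = 6544 g.
Product at 12.1% available Cl: 6544 / 0.121 = 54,090 g.
Volume: 54,090 g ÷ 1.19 g/mL = 45,450 mL.

45.5 L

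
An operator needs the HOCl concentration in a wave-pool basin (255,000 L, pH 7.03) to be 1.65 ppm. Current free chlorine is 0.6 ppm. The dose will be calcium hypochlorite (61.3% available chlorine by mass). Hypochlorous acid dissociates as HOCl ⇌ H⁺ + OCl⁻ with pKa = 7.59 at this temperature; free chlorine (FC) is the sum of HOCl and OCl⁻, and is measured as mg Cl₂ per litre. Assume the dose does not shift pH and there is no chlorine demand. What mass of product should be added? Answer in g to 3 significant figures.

626 g

[OCl⁻]/[HOCl] = 10^(pH − pKa) = 10^(7.03 − 7.59) = 0.2754; fraction as HOCl = 1/(1 + 0.2754) = 0.7841.
Free chlorine required for 1.65 ppm HOCl: 1.65 / 0.7841 = 2.104 ppm.
FC to add: 2.104 − 0.6 = 1.504 mg/L as Cl₂.
Cl₂ equivalent: 1.504 mg/L × 255,000 L = 383.6 g.
Product at 61.3% available Cl: 383.6 / 0.613 = 625.8 g.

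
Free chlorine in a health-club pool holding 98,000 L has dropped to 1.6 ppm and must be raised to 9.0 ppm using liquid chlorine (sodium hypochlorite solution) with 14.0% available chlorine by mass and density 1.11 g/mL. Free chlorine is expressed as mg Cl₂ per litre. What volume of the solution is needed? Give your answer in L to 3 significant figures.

Chlorine deficit: 9.0 − 1.6 = 7.4 ppm = 7.4 mg/L as Cl₂.
Cl₂ equivalent needed: 7.4 mg/L × 98,000 L = 725,200 mg = 725.2 g.
Product at 14.0% available chlorine: 725.2 / 0.14 = 5180 g.
Volume at density 1.11 g/mL: 5180 g ÷ 1.11 g/mL = 4667 mL.

4.67 L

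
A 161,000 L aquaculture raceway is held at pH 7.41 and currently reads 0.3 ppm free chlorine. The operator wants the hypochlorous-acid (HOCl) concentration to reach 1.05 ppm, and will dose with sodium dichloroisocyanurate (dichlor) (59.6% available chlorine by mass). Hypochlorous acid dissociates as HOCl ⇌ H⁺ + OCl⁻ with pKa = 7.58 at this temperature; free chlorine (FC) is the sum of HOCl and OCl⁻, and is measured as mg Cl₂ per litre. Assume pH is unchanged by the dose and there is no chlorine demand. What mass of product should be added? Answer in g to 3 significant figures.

[OCl⁻]/[HOCl] = 10^(pH − pKa) = 10^(7.41 − 7.58) = 0.6761; fraction as HOCl = 1/(1 + 0.6761) = 0.5966.
Free chlorine required for 1.05 ppm HOCl: 1.05 / 0.5966 = 1.76 ppm.
FC to add: 1.76 − 0.3 = 1.46 mg/L as Cl₂.
Cl₂ equivalent: 1.46 mg/L × 161,000 L = 235 g.
Product at 59.6% available Cl: 235 / 0.596 = 394.4 g.

394 g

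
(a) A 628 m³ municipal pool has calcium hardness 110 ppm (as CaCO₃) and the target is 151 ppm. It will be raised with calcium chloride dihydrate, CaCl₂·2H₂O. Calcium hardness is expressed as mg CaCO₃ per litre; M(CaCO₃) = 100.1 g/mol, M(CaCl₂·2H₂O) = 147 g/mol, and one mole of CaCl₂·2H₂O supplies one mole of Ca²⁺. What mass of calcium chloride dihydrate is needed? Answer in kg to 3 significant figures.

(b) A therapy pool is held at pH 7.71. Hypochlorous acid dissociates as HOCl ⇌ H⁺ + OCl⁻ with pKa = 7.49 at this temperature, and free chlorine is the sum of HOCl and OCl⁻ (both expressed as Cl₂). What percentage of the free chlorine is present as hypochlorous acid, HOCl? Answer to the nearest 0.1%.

(a) Volume: 628 m³ = 628,000 L.
(a) Hardness to add: (151 − 110) = 41 mg/L as CaCO₃ × 628,000 L = 25,750 g as CaCO₃.
(a) Moles of Ca²⁺ (1 mol Ca²⁺ ≡ 1 mol CaCO₃): 25,750 / 100.1 g/mol = 257.2 mol.
(a) Mass of CaCl₂·2H₂O: 257.2 × 147 = 37,810 g.

(b) [OCl⁻]/[HOCl] = 10^(pH − pKa) = 10^(7.71 − 7.49) = 10^0.22 = 1.66.
(b) Fraction as HOCl = 1 / (1 + 1.66) = 0.376.

(a) 37.8 kg; (b) 37.6%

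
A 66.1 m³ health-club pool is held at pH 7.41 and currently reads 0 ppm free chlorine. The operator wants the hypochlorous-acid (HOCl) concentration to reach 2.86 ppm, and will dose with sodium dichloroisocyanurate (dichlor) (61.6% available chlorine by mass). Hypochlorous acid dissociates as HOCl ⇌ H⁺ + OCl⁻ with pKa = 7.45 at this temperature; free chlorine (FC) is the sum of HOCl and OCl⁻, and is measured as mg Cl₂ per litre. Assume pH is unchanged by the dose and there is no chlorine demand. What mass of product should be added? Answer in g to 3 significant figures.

Volume: 66.1 m³ = 66,100 L.
[OCl⁻]/[HOCl] = 10^(pH − pKa) = 10^(7.41 − 7.45) = 0.912; fraction as HOCl = 1/(1 + 0.912) = 0.523.
Free chlorine required for 2.86 ppm HOCl: 2.86 / 0.523 = 5.468 ppm.
FC to add: 5.468 − 0 = 5.468 mg/L as Cl₂.
Cl₂ equivalent: 5.468 mg/L × 66,100 L = 361.5 g.
Product at 61.6% available Cl: 361.5 / 0.616 = 586.8 g.

587 g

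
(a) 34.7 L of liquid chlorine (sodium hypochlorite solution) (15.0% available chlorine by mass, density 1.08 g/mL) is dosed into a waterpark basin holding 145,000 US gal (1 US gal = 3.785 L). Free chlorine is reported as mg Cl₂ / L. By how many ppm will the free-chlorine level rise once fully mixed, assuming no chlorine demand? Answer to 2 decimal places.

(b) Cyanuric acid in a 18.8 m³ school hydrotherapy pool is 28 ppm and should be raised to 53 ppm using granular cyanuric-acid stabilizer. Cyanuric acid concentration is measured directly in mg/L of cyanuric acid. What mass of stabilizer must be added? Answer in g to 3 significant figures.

(a) 10.24 ppm; (b) 470 g

(a) Volume: 145,000 US gal × 3.785 L/gal = 548,825 L.
(a) Mass of solution: 34.7 L × 1000 mL/L × 1.08 g/mL = 37,480 g.
(a) Available chlorine delivered: 37,480 g × 0.15 = 5621 g as Cl₂.
(a) Concentration rise: 5621 g / 548,825 L = 10.24 mg/L = 10.24 ppm.

(b) Volume: 18.8 m³ = 18,800 L.
(b) CYA to add: (53 − 28) = 25 mg/L × 18,800 L = 470 g cyanuric acid.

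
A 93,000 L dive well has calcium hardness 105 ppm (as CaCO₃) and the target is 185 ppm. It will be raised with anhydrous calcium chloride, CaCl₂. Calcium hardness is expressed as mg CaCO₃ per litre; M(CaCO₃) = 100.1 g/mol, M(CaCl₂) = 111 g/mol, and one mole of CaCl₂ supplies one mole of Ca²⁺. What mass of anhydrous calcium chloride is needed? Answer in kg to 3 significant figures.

8.25 kg

Hardness to add: (185 − 105) = 80 mg/L as CaCO₃ × 93,000 L = 7440 g as CaCO₃.
Moles of Ca²⁺ (1 mol Ca²⁺ ≡ 1 mol CaCO₃): 7440 / 100.1 g/mol = 74.33 mol.
Mass of CaCl₂: 74.33 × 111 = 8250 g.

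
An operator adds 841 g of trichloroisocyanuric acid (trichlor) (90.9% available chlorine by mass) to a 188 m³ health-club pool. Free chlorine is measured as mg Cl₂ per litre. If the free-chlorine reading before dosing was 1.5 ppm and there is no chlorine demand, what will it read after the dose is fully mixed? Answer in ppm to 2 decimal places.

Volume: 188 m³ = 188,000 L.
Available chlorine delivered: 841 g × 0.909 = 764.5 g as Cl₂.
Concentration rise: 764.5 g / 188,000 L = 4.066 mg/L = 4.07 ppm.
Final FC: 1.5 + 4.07 = 5.57 ppm.

5.57 ppm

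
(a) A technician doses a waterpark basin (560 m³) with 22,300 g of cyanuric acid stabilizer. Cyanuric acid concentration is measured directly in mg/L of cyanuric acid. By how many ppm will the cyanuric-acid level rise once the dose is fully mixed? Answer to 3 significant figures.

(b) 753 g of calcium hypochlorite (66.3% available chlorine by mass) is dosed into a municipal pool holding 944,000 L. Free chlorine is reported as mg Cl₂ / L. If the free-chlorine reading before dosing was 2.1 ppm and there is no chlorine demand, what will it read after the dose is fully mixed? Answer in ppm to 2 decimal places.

(a) 39.8 ppm; (b) 2.63 ppm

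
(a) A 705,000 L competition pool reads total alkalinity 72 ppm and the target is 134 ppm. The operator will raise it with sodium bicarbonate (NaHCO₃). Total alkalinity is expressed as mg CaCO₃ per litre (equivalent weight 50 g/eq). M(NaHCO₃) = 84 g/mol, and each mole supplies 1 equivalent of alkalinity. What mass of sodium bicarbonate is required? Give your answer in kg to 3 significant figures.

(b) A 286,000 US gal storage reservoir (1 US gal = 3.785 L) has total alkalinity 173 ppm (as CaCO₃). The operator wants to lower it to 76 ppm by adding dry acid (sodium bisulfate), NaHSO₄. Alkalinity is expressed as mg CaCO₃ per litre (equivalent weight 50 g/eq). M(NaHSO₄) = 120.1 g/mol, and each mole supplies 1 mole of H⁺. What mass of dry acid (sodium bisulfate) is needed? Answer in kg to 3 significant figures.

(a) Alkalinity to add: (134 − 72) = 62 mg/L as CaCO₃ × 705,000 L = 43,710 g as CaCO₃.
(a) Equivalents: 43,710 g ÷ 50 g/eq = 874.2 eq.
(a) NaHCO₃ supplies 1 eq per mole → 874.2 mol.
(a) Mass: 874.2 mol × 84 g/mol = 73,430 g.

(b) Volume: 286,000 US gal × 3.785 L/gal = 1,082,510 L.
(b) Alkalinity to neutralize: (173 − 76) = 97 mg/L as CaCO₃ × 1,082,510 L = 105,000 g as CaCO₃.
(b) Equivalents of H⁺ required: 105,000 ÷ 50 g/eq = 2100 eq = 2100 mol NaHSO₄.
(b) Mass of NaHSO₄: 2100 × 120.1 = 252,200 g.

(a) 73.4 kg; (b) 252 kg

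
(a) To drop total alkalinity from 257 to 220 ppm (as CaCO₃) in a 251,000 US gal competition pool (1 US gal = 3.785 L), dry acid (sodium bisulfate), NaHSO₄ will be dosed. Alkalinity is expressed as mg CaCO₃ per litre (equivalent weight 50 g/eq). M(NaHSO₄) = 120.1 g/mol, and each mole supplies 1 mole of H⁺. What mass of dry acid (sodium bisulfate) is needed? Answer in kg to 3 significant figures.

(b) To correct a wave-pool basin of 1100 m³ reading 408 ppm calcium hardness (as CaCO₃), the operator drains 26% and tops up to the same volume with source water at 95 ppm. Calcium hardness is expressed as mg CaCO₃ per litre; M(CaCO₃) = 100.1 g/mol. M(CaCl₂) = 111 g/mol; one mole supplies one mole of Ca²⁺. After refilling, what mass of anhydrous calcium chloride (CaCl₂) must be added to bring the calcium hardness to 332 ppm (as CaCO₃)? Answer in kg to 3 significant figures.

(a) 84.4 kg; (b) 6.56 kg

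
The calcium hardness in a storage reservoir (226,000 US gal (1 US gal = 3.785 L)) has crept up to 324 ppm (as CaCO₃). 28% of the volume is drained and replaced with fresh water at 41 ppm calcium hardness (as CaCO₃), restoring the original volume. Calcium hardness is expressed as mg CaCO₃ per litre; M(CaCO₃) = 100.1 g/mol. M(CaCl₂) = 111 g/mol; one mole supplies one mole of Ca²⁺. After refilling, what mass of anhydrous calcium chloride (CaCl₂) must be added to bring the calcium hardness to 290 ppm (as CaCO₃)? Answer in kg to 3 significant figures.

42.9 kg

Volume: 226,000 US gal × 3.785 L/gal = 855,410 L.
After draining 28% and refilling: 324 × 0.72 + 41 × 0.28 = 244.76 ppm.
Deficit to target: 290 − 244.76 = 45.24 mg/L.
As CaCO₃: 45.24 mg/L × 855,410 L = 38,700 g; ÷ 100.1 = 386.6 mol Ca²⁺.
Mass: 386.6 × 111 = 42,910 g.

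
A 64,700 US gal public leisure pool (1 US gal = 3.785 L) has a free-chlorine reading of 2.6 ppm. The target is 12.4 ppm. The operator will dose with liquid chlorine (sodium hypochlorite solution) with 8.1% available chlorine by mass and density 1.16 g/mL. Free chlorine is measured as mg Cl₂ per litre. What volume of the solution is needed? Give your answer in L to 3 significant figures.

25.5 L

Volume: 64,700 US gal × 3.785 L/gal = 244,890 L.
Chlorine deficit: 12.4 − 2.6 = 9.8 ppm = 9.8 mg/L as Cl₂.
Cl₂ equivalent needed: 9.8 mg/L × 244,890 L = 2,400,000 mg = 2400 g.
Product at 8.1% available chlorine: 2400 / 0.081 = 29,630 g.
Volume at density 1.16 g/mL: 29,630 g ÷ 1.16 g/mL = 25,540 mL.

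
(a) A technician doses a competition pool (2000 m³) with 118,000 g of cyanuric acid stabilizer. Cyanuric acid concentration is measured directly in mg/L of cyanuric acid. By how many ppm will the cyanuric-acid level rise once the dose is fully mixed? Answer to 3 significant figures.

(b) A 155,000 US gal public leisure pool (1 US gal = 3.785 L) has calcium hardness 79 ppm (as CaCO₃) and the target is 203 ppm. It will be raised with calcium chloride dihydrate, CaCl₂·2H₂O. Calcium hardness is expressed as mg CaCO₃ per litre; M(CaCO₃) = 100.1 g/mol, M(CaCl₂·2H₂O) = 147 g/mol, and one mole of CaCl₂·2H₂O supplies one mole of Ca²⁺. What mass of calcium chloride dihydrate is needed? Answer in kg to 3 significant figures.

(a) 59.0 ppm; (b) 107 kg

(a) Volume: 2000 m³ = 2,000,000 L.
(a) Rise: 118,000 g / 2,000,000 L × 1000 = 59 mg/L.

(b) Volume: 155,000 US gal × 3.785 L/gal = 586,675 L.
(b) Hardness to add: (203 − 79) = 124 mg/L as CaCO₃ × 586,675 L = 72,750 g as CaCO₃.
(b) Moles of Ca²⁺ (1 mol Ca²⁺ ≡ 1 mol CaCO₃): 72,750 / 100.1 g/mol = 726.8 mol.
(b) Mass of CaCl₂·2H₂O: 726.8 × 147 = 106,800 g.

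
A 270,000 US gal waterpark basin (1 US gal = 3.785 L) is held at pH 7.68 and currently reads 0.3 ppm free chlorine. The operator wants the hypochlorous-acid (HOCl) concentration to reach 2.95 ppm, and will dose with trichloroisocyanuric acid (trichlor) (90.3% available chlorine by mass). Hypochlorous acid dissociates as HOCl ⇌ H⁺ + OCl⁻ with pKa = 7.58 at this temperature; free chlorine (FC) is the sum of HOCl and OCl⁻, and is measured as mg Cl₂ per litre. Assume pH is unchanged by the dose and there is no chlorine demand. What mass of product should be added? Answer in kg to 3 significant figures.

Volume: 270,000 US gal × 3.785 L/gal = 1,021,950 L.
[OCl⁻]/[HOCl] = 10^(pH − pKa) = 10^(7.68 − 7.58) = 1.259; fraction as HOCl = 1/(1 + 1.259) = 0.4427.
Free chlorine required for 2.95 ppm HOCl: 2.95 / 0.4427 = 6.664 ppm.
FC to add: 6.664 − 0.3 = 6.364 mg/L as Cl₂.
Cl₂ equivalent: 6.364 mg/L × 1,021,950 L = 6504 g.
Product at 90.3% available Cl: 6504 / 0.903 = 7202 g.

7.20 kg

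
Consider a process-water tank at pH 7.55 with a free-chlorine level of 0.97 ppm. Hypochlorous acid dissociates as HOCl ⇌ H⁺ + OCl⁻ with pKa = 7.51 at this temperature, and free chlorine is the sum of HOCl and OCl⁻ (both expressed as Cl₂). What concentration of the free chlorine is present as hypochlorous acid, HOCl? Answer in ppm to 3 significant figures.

[OCl⁻]/[HOCl] = 10^(pH − pKa) = 10^(7.55 − 7.51) = 10^0.04 = 1.096.
Fraction as HOCl = 1 / (1 + 1.096) = 0.477.
HOCl = 0.477 × 0.97 ppm = 0.4627 ppm.

0.463 ppm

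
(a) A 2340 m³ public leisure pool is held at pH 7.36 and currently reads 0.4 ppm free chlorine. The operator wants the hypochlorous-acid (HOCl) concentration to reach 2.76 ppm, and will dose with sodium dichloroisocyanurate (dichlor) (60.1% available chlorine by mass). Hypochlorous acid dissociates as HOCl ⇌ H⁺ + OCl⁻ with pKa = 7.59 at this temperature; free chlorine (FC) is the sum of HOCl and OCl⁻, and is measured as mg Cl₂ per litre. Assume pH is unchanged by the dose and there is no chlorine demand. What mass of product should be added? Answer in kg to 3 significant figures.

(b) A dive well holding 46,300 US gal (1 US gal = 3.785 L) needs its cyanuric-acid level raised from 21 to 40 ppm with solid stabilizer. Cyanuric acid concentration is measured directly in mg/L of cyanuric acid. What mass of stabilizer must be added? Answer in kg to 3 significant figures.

(a) 15.5 kg; (b) 3.33 kg

(a) Volume: 2340 m³ = 2,340,000 L.
(a) [OCl⁻]/[HOCl] = 10^(pH − pKa) = 10^(7.36 − 7.59) = 0.5888; fraction as HOCl = 1/(1 + 0.5888) = 0.6294.
(a) Free chlorine required for 2.76 ppm HOCl: 2.76 / 0.6294 = 4.385 ppm.
(a) FC to add: 4.385 − 0.4 = 3.985 mg/L as Cl₂.
(a) Cl₂ equivalent: 3.985 mg/L × 2,340,000 L = 9325 g.
(a) Product at 60.1% available Cl: 9325 / 0.601 = 15,520 g.

(b) Volume: 46,300 US gal × 3.785 L/gal = 175,246 L.
(b) CYA to add: (40 − 21) = 19 mg/L × 175,246 L = 3330 g cyanuric acid.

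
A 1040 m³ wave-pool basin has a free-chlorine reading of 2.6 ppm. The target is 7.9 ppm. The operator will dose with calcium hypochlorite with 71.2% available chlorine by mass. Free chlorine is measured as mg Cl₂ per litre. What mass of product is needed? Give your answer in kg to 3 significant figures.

Volume: 1040 m³ = 1,040,000 L.
Chlorine deficit: 7.9 − 2.6 = 5.3 ppm = 5.3 mg/L as Cl₂.
Cl₂ equivalent needed: 5.3 mg/L × 1,040,000 L = 5,512,000 mg = 5512 g.
Product at 71.2% available chlorine: 5512 / 0.712 = 7742 g.

7.74 kg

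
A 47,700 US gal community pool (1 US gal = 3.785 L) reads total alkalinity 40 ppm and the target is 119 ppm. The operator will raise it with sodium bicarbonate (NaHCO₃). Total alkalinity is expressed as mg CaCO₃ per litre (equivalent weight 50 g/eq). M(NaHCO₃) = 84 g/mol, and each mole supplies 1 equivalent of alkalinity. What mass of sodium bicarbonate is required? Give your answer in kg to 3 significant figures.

Volume: 47,700 US gal × 3.785 L/gal = 180,544 L.
Alkalinity to add: (119 − 40) = 79 mg/L as CaCO₃ × 180,544 L = 14,260 g as CaCO₃.
Equivalents: 14,260 g ÷ 50 g/eq = 285.3 eq.
NaHCO₃ supplies 1 eq per mole → 285.3 mol.
Mass: 285.3 mol × 84 g/mol = 23,960 g.

24.0 kg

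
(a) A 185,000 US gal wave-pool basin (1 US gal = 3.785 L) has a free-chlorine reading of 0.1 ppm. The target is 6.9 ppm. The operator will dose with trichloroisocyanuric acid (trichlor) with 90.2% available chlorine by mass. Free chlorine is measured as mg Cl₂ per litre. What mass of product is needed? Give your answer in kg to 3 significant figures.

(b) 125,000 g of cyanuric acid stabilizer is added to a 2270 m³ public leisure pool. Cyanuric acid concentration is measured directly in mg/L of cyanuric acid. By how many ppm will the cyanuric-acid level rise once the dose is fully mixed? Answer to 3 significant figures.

(a) 5.28 kg; (b) 55.1 ppm

(a) Volume: 185,000 US gal × 3.785 L/gal = 700,225 L.
(a) Chlorine deficit: 6.9 − 0.1 = 6.8 ppm = 6.8 mg/L as Cl₂.
(a) Cl₂ equivalent needed: 6.8 mg/L × 700,225 L = 4,762,000 mg = 4762 g.
(a) Product at 90.2% available chlorine: 4762 / 0.902 = 5279 g.

(b) Volume: 2270 m³ = 2,270,000 L.
(b) Rise: 125,000 g / 2,270,000 L × 1000 = 55.07 mg/L.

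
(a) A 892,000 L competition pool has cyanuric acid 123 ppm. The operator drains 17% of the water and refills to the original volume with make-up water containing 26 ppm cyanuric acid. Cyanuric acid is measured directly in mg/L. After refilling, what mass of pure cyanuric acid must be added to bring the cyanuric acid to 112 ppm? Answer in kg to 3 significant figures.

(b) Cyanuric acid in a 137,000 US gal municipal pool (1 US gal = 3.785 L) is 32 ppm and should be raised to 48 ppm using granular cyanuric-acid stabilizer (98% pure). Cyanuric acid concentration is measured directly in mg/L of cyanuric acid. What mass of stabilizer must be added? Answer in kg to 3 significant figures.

(a) After draining 17% and refilling: 123 × 0.83 + 26 × 0.17 = 106.51 ppm.
(a) Deficit to target: 112 − 106.51 = 5.49 mg/L.
(a) Mass: 5.49 mg/L × 892,000 L = 4897 g cyanuric acid.

(b) Volume: 137,000 US gal × 3.785 L/gal = 518,545 L.
(b) CYA to add: (48 − 32) = 16 mg/L × 518,545 L = 8297 g cyanuric acid.
(b) At 98% purity: 8297 / 0.98 = 8466 g product.

(a) 4.90 kg; (b) 8.47 kg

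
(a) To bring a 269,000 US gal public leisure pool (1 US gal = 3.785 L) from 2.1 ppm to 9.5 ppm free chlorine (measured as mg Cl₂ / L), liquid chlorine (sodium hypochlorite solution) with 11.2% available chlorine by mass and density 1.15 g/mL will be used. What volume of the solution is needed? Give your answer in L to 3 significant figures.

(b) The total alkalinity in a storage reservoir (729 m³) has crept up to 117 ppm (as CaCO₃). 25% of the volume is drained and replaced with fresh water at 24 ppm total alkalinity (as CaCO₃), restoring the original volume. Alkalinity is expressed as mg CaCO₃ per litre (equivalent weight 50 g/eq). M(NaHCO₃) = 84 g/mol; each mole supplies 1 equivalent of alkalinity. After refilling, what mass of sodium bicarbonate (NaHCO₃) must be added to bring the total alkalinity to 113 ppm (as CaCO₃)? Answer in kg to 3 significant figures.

(a) 58.5 L; (b) 23.6 kg

(a) Volume: 269,000 US gal × 3.785 L/gal = 1,018,165 L.
(a) Chlorine deficit: 9.5 − 2.1 = 7.4 ppm = 7.4 mg/L as Cl₂.
(a) Cl₂ equivalent needed: 7.4 mg/L × 1,018,165 L = 7,534,000 mg = 7534 g.
(a) Product at 11.2% available chlorine: 7534 / 0.112 = 67,270 g.
(a) Volume at density 1.15 g/mL: 67,270 g ÷ 1.15 g/mL = 58,500 mL.

(b) Volume: 729 m³ = 729,000 L.
(b) After draining 25% and refilling: 117 × 0.75 + 24 × 0.25 = 93.75 ppm.
(b) Deficit to target: 113 − 93.75 = 19.25 mg/L.
(b) As CaCO₃: 19.25 mg/L × 729,000 L = 14,030 g; ÷ 50 g/eq ÷ 1 = 280.7 mol NaHCO₃.
(b) Mass: 280.7 × 84 = 23,580 g.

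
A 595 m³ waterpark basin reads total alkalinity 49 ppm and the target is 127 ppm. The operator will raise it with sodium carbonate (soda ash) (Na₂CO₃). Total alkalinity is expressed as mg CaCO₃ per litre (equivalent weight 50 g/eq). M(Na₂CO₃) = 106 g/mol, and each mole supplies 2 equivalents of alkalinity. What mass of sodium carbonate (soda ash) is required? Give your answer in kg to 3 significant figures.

49.2 kg

Volume: 595 m³ = 595,000 L.
Alkalinity to add: (127 − 49) = 78 mg/L as CaCO₃ × 595,000 L = 46,410 g as CaCO₃.
Equivalents: 46,410 g ÷ 50 g/eq = 928.2 eq.
Each mole of Na₂CO₃ supplies 2 eq, so 928.2 / 2 = 464.1 mol.
Mass: 464.1 mol × 106 g/mol = 49,190 g.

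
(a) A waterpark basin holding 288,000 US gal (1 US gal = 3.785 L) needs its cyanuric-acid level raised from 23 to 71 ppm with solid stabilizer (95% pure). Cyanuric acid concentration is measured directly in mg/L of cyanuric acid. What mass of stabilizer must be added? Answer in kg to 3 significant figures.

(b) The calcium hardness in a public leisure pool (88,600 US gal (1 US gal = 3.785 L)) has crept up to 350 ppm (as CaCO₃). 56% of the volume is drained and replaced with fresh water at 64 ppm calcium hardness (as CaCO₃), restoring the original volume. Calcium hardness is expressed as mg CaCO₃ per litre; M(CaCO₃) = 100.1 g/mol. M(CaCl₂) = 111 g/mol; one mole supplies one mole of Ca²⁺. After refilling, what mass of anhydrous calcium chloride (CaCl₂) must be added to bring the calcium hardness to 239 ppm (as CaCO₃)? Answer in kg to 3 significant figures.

(a) Volume: 288,000 US gal × 3.785 L/gal = 1,090,080 L.
(a) CYA to add: (71 − 23) = 48 mg/L × 1,090,080 L = 52,320 g cyanuric acid.
(a) At 95% purity: 52,320 / 0.95 = 55,080 g product.

(b) Volume: 88,600 US gal × 3.785 L/gal = 335,351 L.
(b) After draining 56% and refilling: 350 × 0.44 + 64 × 0.56 = 189.84 ppm.
(b) Deficit to target: 239 − 189.84 = 49.16 mg/L.
(b) As CaCO₃: 49.16 mg/L × 335,351 L = 16,490 g; ÷ 100.1 = 164.7 mol Ca²⁺.
(b) Mass: 164.7 × 111 = 18,280 g.

(a) 55.1 kg; (b) 18.3 kg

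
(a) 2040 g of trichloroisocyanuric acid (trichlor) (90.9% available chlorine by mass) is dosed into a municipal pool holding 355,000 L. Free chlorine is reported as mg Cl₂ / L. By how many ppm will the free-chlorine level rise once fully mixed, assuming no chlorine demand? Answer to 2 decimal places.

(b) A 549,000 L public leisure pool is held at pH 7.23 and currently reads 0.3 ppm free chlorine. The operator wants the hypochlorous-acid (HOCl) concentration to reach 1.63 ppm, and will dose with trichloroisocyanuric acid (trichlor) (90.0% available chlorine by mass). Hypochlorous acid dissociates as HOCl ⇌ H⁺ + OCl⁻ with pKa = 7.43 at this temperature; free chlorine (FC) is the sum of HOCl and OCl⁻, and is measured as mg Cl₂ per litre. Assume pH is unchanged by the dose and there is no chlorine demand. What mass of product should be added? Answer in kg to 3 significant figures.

(a) Available chlorine delivered: 2040 g × 0.909 = 1854 g as Cl₂.
(a) Concentration rise: 1854 g / 355,000 L = 5.224 mg/L = 5.22 ppm.

(b) [OCl⁻]/[HOCl] = 10^(pH − pKa) = 10^(7.23 − 7.43) = 0.631; fraction as HOCl = 1/(1 + 0.631) = 0.6131.
(b) Free chlorine required for 1.63 ppm HOCl: 1.63 / 0.6131 = 2.658 ppm.
(b) FC to add: 2.658 − 0.3 = 2.358 mg/L as Cl₂.
(b) Cl₂ equivalent: 2.358 mg/L × 549,000 L = 1295 g.
(b) Product at 90.0% available Cl: 1295 / 0.9 = 1439 g.

(a) 5.22 ppm; (b) 1.44 kg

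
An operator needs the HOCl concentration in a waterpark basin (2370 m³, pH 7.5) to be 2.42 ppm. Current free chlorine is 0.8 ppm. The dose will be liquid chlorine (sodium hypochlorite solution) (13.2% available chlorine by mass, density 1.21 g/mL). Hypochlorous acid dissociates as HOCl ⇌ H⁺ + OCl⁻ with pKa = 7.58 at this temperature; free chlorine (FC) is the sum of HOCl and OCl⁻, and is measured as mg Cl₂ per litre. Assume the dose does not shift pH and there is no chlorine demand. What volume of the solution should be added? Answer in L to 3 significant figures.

53.9 L

Volume: 2370 m³ = 2,370,000 L.
[OCl⁻]/[HOCl] = 10^(pH − pKa) = 10^(7.5 − 7.58) = 0.8318; fraction as HOCl = 1/(1 + 0.8318) = 0.5459.
Free chlorine required for 2.42 ppm HOCl: 2.42 / 0.5459 = 4.433 ppm.
FC to add: 4.433 − 0.8 = 3.633 mg/L as Cl₂.
Cl₂ equivalent: 3.633 mg/L × 2,370,000 L = 8610 g.
Product at 13.2% available Cl: 8610 / 0.132 = 65,230 g.
Volume: 65,230 g ÷ 1.21 g/mL = 53,910 mL.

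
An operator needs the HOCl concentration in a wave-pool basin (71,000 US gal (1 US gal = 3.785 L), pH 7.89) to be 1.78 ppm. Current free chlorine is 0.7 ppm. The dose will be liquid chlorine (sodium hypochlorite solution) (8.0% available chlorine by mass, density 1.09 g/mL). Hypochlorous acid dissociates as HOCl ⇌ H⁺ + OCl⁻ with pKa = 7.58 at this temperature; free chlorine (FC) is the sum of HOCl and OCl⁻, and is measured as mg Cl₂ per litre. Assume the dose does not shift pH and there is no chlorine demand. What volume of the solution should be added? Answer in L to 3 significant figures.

14.5 L

Volume: 71,000 US gal × 3.785 L/gal = 268,735 L.
[OCl⁻]/[HOCl] = 10^(pH − pKa) = 10^(7.89 − 7.58) = 2.042; fraction as HOCl = 1/(1 + 2.042) = 0.3288.
Free chlorine required for 1.78 ppm HOCl: 1.78 / 0.3288 = 5.414 ppm.
FC to add: 5.414 − 0.7 = 4.714 mg/L as Cl₂.
Cl₂ equivalent: 4.714 mg/L × 268,735 L = 1267 g.
Product at 8.0% available Cl: 1267 / 0.08 = 15,840 g.
Volume: 15,840 g ÷ 1.09 g/mL = 14,530 mL.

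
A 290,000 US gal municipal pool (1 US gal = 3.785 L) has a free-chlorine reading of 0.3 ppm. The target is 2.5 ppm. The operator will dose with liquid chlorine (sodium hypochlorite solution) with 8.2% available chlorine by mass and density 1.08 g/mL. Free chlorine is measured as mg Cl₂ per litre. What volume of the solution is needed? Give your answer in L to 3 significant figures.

27.3 L

Volume: 290,000 US gal × 3.785 L/gal = 1,097,650 L.
Chlorine deficit: 2.5 − 0.3 = 2.2 ppm = 2.2 mg/L as Cl₂.
Cl₂ equivalent needed: 2.2 mg/L × 1,097,650 L = 2,415,000 mg = 2415 g.
Product at 8.2% available chlorine: 2415 / 0.082 = 29,450 g.
Volume at density 1.08 g/mL: 29,450 g ÷ 1.08 g/mL = 27,270 mL.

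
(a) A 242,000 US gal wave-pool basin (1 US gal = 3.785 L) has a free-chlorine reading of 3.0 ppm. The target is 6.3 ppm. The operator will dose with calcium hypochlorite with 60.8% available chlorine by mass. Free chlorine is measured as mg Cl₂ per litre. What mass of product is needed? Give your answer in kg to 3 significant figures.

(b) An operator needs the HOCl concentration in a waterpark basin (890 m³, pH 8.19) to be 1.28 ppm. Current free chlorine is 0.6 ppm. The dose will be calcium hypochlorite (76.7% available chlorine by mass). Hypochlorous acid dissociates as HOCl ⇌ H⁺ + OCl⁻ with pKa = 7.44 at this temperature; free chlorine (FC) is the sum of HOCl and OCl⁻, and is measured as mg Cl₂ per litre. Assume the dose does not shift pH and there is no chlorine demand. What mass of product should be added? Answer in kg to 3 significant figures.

(a) Volume: 242,000 US gal × 3.785 L/gal = 915,970 L.
(a) Chlorine deficit: 6.3 − 3.0 = 3.3 ppm = 3.3 mg/L as Cl₂.
(a) Cl₂ equivalent needed: 3.3 mg/L × 915,970 L = 3,023,000 mg = 3023 g.
(a) Product at 60.8% available chlorine: 3023 / 0.608 = 4972 g.

(b) Volume: 890 m³ = 890,000 L.
(b) [OCl⁻]/[HOCl] = 10^(pH − pKa) = 10^(8.19 − 7.44) = 5.623; fraction as HOCl = 1/(1 + 5.623) = 0.151.
(b) Free chlorine required for 1.28 ppm HOCl: 1.28 / 0.151 = 8.478 ppm.
(b) FC to add: 8.478 − 0.6 = 7.878 mg/L as Cl₂.
(b) Cl₂ equivalent: 7.878 mg/L × 890,000 L = 7011 g.
(b) Product at 76.7% available Cl: 7011 / 0.767 = 9141 g.

(a) 4.97 kg; (b) 9.14 kg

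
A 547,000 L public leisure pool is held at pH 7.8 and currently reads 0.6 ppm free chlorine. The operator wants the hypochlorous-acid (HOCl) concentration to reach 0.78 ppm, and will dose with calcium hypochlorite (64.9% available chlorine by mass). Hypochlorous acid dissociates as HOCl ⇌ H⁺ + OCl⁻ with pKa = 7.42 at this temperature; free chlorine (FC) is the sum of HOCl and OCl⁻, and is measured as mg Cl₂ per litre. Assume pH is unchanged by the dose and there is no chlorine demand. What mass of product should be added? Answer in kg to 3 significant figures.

1.73 kg

[OCl⁻]/[HOCl] = 10^(pH − pKa) = 10^(7.8 − 7.42) = 2.399; fraction as HOCl = 1/(1 + 2.399) = 0.2942.
Free chlorine required for 0.78 ppm HOCl: 0.78 / 0.2942 = 2.651 ppm.
FC to add: 2.651 − 0.6 = 2.051 mg/L as Cl₂.
Cl₂ equivalent: 2.051 mg/L × 547,000 L = 1122 g.
Product at 64.9% available Cl: 1122 / 0.649 = 1729 g.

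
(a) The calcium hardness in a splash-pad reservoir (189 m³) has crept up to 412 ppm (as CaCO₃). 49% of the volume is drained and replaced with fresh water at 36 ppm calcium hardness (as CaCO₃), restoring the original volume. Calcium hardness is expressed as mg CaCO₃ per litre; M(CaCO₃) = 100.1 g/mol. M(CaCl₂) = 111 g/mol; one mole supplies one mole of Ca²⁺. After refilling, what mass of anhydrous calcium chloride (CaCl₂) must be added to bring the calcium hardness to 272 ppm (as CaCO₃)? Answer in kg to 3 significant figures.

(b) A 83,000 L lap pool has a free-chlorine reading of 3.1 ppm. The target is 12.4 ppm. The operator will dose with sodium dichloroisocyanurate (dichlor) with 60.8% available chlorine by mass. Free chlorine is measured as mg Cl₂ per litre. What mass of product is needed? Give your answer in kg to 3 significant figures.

(a) Volume: 189 m³ = 189,000 L.
(a) After draining 49% and refilling: 412 × 0.51 + 36 × 0.49 = 227.76 ppm.
(a) Deficit to target: 272 − 227.76 = 44.24 mg/L.
(a) As CaCO₃: 44.24 mg/L × 189,000 L = 8361 g; ÷ 100.1 = 83.53 mol Ca²⁺.
(a) Mass: 83.53 × 111 = 9272 g.

(b) Chlorine deficit: 12.4 − 3.1 = 9.3 ppm = 9.3 mg/L as Cl₂.
(b) Cl₂ equivalent needed: 9.3 mg/L × 83,000 L = 771,900 mg = 771.9 g.
(b) Product at 60.8% available chlorine: 771.9 / 0.608 = 1270 g.

(a) 9.27 kg; (b) 1.27 kg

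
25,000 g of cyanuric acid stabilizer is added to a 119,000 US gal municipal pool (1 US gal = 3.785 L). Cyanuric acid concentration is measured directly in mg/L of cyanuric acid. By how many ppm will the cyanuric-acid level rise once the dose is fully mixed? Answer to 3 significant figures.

55.5 ppm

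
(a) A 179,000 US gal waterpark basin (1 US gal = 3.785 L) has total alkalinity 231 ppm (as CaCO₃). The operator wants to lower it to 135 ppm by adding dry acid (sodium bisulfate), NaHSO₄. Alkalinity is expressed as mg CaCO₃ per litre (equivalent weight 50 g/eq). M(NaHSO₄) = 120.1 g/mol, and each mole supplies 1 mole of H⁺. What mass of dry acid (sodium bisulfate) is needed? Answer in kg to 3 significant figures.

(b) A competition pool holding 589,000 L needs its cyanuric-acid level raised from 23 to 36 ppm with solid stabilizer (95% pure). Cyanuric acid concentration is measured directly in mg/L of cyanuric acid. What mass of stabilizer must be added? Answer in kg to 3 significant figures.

(a) Volume: 179,000 US gal × 3.785 L/gal = 677,515 L.
(a) Alkalinity to neutralize: (231 − 135) = 96 mg/L as CaCO₃ × 677,515 L = 65,040 g as CaCO₃.
(a) Equivalents of H⁺ required: 65,040 ÷ 50 g/eq = 1301 eq = 1301 mol NaHSO₄.
(a) Mass of NaHSO₄: 1301 × 120.1 = 156,200 g.

(b) CYA to add: (36 − 23) = 13 mg/L × 589,000 L = 7657 g cyanuric acid.
(b) At 95% purity: 7657 / 0.95 = 8060 g product.

(a) 156 kg; (b) 8.06 kg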